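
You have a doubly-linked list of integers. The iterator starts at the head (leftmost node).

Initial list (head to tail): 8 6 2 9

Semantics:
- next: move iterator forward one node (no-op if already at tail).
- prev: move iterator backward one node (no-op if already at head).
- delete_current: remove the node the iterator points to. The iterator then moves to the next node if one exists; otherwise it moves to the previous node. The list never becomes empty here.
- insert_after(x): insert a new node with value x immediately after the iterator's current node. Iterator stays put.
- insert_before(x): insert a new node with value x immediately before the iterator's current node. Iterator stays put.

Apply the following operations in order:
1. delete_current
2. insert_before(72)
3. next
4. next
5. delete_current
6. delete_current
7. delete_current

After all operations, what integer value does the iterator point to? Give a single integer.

After 1 (delete_current): list=[6, 2, 9] cursor@6
After 2 (insert_before(72)): list=[72, 6, 2, 9] cursor@6
After 3 (next): list=[72, 6, 2, 9] cursor@2
After 4 (next): list=[72, 6, 2, 9] cursor@9
After 5 (delete_current): list=[72, 6, 2] cursor@2
After 6 (delete_current): list=[72, 6] cursor@6
After 7 (delete_current): list=[72] cursor@72

Answer: 72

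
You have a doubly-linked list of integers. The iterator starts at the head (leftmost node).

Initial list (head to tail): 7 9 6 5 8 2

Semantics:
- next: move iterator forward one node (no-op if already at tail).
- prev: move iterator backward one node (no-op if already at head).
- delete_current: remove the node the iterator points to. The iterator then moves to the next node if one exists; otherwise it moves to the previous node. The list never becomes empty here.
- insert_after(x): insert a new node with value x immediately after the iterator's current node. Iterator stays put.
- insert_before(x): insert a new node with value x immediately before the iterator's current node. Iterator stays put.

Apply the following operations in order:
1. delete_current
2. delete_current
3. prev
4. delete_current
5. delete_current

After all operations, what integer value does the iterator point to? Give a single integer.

After 1 (delete_current): list=[9, 6, 5, 8, 2] cursor@9
After 2 (delete_current): list=[6, 5, 8, 2] cursor@6
After 3 (prev): list=[6, 5, 8, 2] cursor@6
After 4 (delete_current): list=[5, 8, 2] cursor@5
After 5 (delete_current): list=[8, 2] cursor@8

Answer: 8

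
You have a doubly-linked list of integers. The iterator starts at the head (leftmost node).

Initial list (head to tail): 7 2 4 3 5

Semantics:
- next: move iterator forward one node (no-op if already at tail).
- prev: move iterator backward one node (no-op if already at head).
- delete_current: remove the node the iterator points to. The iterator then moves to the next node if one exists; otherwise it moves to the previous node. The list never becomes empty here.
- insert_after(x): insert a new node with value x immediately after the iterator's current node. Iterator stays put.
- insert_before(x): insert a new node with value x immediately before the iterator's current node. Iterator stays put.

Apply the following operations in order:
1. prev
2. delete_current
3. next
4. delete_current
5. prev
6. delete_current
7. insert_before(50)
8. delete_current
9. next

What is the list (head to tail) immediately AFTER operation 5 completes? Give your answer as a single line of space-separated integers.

Answer: 2 3 5

Derivation:
After 1 (prev): list=[7, 2, 4, 3, 5] cursor@7
After 2 (delete_current): list=[2, 4, 3, 5] cursor@2
After 3 (next): list=[2, 4, 3, 5] cursor@4
After 4 (delete_current): list=[2, 3, 5] cursor@3
After 5 (prev): list=[2, 3, 5] cursor@2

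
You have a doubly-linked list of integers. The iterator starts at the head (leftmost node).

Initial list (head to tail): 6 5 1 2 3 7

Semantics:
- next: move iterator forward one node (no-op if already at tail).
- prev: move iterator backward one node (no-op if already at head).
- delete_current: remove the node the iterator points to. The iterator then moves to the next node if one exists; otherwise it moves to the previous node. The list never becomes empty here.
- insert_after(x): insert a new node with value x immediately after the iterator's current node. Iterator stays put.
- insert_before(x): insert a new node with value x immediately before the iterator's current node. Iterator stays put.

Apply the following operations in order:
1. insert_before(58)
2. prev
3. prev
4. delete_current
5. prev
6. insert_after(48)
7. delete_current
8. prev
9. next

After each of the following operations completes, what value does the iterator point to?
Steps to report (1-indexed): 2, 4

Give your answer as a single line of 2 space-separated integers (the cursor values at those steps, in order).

After 1 (insert_before(58)): list=[58, 6, 5, 1, 2, 3, 7] cursor@6
After 2 (prev): list=[58, 6, 5, 1, 2, 3, 7] cursor@58
After 3 (prev): list=[58, 6, 5, 1, 2, 3, 7] cursor@58
After 4 (delete_current): list=[6, 5, 1, 2, 3, 7] cursor@6
After 5 (prev): list=[6, 5, 1, 2, 3, 7] cursor@6
After 6 (insert_after(48)): list=[6, 48, 5, 1, 2, 3, 7] cursor@6
After 7 (delete_current): list=[48, 5, 1, 2, 3, 7] cursor@48
After 8 (prev): list=[48, 5, 1, 2, 3, 7] cursor@48
After 9 (next): list=[48, 5, 1, 2, 3, 7] cursor@5

Answer: 58 6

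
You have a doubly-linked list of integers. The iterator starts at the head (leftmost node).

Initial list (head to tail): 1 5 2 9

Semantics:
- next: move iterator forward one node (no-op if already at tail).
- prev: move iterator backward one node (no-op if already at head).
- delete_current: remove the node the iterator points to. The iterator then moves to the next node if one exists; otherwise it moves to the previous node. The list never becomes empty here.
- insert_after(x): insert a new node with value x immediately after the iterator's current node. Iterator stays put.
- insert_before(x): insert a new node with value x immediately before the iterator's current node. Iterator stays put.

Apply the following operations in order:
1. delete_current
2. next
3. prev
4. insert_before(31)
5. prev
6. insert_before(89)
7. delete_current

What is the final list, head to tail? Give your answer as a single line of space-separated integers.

Answer: 89 5 2 9

Derivation:
After 1 (delete_current): list=[5, 2, 9] cursor@5
After 2 (next): list=[5, 2, 9] cursor@2
After 3 (prev): list=[5, 2, 9] cursor@5
After 4 (insert_before(31)): list=[31, 5, 2, 9] cursor@5
After 5 (prev): list=[31, 5, 2, 9] cursor@31
After 6 (insert_before(89)): list=[89, 31, 5, 2, 9] cursor@31
After 7 (delete_current): list=[89, 5, 2, 9] cursor@5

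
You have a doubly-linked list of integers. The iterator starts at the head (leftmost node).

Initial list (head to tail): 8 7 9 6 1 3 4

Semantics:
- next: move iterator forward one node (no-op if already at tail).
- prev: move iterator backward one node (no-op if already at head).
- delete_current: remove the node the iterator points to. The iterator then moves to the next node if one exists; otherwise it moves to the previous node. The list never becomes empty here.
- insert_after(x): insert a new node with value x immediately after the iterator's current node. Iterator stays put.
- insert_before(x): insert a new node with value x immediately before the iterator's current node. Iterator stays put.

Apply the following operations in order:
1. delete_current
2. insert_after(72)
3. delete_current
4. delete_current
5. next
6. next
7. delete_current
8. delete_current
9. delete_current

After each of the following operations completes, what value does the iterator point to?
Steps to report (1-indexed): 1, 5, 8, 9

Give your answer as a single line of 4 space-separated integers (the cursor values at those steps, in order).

Answer: 7 6 4 6

Derivation:
After 1 (delete_current): list=[7, 9, 6, 1, 3, 4] cursor@7
After 2 (insert_after(72)): list=[7, 72, 9, 6, 1, 3, 4] cursor@7
After 3 (delete_current): list=[72, 9, 6, 1, 3, 4] cursor@72
After 4 (delete_current): list=[9, 6, 1, 3, 4] cursor@9
After 5 (next): list=[9, 6, 1, 3, 4] cursor@6
After 6 (next): list=[9, 6, 1, 3, 4] cursor@1
After 7 (delete_current): list=[9, 6, 3, 4] cursor@3
After 8 (delete_current): list=[9, 6, 4] cursor@4
After 9 (delete_current): list=[9, 6] cursor@6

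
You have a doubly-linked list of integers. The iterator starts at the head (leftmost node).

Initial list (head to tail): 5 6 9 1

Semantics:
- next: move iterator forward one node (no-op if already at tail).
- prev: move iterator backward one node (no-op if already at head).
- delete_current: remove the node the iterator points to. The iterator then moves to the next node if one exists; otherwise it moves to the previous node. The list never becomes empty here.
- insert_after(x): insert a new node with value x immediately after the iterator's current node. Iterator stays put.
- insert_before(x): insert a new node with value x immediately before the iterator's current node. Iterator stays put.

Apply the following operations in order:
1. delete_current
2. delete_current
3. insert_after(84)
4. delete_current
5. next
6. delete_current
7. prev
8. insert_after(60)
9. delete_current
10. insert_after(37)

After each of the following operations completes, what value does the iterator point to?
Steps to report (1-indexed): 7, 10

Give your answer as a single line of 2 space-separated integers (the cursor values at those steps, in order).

Answer: 84 60

Derivation:
After 1 (delete_current): list=[6, 9, 1] cursor@6
After 2 (delete_current): list=[9, 1] cursor@9
After 3 (insert_after(84)): list=[9, 84, 1] cursor@9
After 4 (delete_current): list=[84, 1] cursor@84
After 5 (next): list=[84, 1] cursor@1
After 6 (delete_current): list=[84] cursor@84
After 7 (prev): list=[84] cursor@84
After 8 (insert_after(60)): list=[84, 60] cursor@84
After 9 (delete_current): list=[60] cursor@60
After 10 (insert_after(37)): list=[60, 37] cursor@60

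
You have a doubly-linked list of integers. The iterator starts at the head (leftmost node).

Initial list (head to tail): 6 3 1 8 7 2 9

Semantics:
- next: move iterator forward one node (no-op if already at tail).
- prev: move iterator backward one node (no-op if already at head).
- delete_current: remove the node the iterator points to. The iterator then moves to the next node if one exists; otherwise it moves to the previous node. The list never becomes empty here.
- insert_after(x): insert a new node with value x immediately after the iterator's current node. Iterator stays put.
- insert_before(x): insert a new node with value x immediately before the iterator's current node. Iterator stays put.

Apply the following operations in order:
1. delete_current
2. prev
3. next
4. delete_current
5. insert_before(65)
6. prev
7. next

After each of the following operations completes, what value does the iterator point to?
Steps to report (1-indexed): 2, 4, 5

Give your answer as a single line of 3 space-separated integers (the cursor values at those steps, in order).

Answer: 3 8 8

Derivation:
After 1 (delete_current): list=[3, 1, 8, 7, 2, 9] cursor@3
After 2 (prev): list=[3, 1, 8, 7, 2, 9] cursor@3
After 3 (next): list=[3, 1, 8, 7, 2, 9] cursor@1
After 4 (delete_current): list=[3, 8, 7, 2, 9] cursor@8
After 5 (insert_before(65)): list=[3, 65, 8, 7, 2, 9] cursor@8
After 6 (prev): list=[3, 65, 8, 7, 2, 9] cursor@65
After 7 (next): list=[3, 65, 8, 7, 2, 9] cursor@8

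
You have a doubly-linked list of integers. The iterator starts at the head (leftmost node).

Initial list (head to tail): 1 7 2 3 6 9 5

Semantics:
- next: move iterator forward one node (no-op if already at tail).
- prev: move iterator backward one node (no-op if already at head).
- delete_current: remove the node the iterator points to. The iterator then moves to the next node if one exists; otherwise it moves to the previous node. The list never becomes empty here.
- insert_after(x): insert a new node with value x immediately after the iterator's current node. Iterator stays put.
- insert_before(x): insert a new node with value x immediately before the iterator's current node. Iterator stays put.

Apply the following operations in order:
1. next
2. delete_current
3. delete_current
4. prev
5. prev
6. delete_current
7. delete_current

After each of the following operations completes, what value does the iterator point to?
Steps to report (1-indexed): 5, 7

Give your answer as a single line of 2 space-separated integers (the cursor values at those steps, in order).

Answer: 1 6

Derivation:
After 1 (next): list=[1, 7, 2, 3, 6, 9, 5] cursor@7
After 2 (delete_current): list=[1, 2, 3, 6, 9, 5] cursor@2
After 3 (delete_current): list=[1, 3, 6, 9, 5] cursor@3
After 4 (prev): list=[1, 3, 6, 9, 5] cursor@1
After 5 (prev): list=[1, 3, 6, 9, 5] cursor@1
After 6 (delete_current): list=[3, 6, 9, 5] cursor@3
After 7 (delete_current): list=[6, 9, 5] cursor@6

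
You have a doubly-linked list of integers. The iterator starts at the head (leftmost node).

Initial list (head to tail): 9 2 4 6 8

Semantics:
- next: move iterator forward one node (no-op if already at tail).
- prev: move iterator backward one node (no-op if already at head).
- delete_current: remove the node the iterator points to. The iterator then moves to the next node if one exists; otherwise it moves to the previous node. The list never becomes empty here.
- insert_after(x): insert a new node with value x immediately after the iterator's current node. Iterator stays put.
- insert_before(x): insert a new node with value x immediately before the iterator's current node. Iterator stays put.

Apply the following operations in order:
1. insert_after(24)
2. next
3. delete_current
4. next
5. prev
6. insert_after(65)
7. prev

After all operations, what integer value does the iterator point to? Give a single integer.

After 1 (insert_after(24)): list=[9, 24, 2, 4, 6, 8] cursor@9
After 2 (next): list=[9, 24, 2, 4, 6, 8] cursor@24
After 3 (delete_current): list=[9, 2, 4, 6, 8] cursor@2
After 4 (next): list=[9, 2, 4, 6, 8] cursor@4
After 5 (prev): list=[9, 2, 4, 6, 8] cursor@2
After 6 (insert_after(65)): list=[9, 2, 65, 4, 6, 8] cursor@2
After 7 (prev): list=[9, 2, 65, 4, 6, 8] cursor@9

Answer: 9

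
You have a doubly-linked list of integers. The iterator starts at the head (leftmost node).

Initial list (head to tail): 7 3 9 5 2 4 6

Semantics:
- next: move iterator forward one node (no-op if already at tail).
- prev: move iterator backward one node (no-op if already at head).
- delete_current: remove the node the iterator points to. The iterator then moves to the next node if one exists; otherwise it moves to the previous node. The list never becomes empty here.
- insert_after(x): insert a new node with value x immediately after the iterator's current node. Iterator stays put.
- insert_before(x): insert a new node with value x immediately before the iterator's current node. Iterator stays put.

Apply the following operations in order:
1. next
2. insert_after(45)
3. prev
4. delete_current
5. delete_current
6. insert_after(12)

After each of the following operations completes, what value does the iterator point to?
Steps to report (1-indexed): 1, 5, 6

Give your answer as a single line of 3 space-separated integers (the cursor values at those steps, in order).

Answer: 3 45 45

Derivation:
After 1 (next): list=[7, 3, 9, 5, 2, 4, 6] cursor@3
After 2 (insert_after(45)): list=[7, 3, 45, 9, 5, 2, 4, 6] cursor@3
After 3 (prev): list=[7, 3, 45, 9, 5, 2, 4, 6] cursor@7
After 4 (delete_current): list=[3, 45, 9, 5, 2, 4, 6] cursor@3
After 5 (delete_current): list=[45, 9, 5, 2, 4, 6] cursor@45
After 6 (insert_after(12)): list=[45, 12, 9, 5, 2, 4, 6] cursor@45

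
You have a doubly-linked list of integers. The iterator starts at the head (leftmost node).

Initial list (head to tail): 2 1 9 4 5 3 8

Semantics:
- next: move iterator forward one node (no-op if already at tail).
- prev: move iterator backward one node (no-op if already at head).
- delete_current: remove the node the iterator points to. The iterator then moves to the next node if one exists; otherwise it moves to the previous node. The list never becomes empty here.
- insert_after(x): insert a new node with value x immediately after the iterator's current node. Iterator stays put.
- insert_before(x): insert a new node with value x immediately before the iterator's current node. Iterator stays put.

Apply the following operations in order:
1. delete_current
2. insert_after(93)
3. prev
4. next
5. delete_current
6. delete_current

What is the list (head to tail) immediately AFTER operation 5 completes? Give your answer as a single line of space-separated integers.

Answer: 1 9 4 5 3 8

Derivation:
After 1 (delete_current): list=[1, 9, 4, 5, 3, 8] cursor@1
After 2 (insert_after(93)): list=[1, 93, 9, 4, 5, 3, 8] cursor@1
After 3 (prev): list=[1, 93, 9, 4, 5, 3, 8] cursor@1
After 4 (next): list=[1, 93, 9, 4, 5, 3, 8] cursor@93
After 5 (delete_current): list=[1, 9, 4, 5, 3, 8] cursor@9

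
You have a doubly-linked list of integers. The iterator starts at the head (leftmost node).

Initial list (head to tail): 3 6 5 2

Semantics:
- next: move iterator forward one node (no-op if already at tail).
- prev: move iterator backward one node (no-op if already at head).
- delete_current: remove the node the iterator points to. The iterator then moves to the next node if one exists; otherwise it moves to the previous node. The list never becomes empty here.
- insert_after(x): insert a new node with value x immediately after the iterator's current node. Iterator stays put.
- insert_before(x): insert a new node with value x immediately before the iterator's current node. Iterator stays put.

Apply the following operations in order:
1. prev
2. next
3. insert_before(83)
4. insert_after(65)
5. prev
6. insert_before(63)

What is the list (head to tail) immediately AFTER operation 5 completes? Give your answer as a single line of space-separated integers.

After 1 (prev): list=[3, 6, 5, 2] cursor@3
After 2 (next): list=[3, 6, 5, 2] cursor@6
After 3 (insert_before(83)): list=[3, 83, 6, 5, 2] cursor@6
After 4 (insert_after(65)): list=[3, 83, 6, 65, 5, 2] cursor@6
After 5 (prev): list=[3, 83, 6, 65, 5, 2] cursor@83

Answer: 3 83 6 65 5 2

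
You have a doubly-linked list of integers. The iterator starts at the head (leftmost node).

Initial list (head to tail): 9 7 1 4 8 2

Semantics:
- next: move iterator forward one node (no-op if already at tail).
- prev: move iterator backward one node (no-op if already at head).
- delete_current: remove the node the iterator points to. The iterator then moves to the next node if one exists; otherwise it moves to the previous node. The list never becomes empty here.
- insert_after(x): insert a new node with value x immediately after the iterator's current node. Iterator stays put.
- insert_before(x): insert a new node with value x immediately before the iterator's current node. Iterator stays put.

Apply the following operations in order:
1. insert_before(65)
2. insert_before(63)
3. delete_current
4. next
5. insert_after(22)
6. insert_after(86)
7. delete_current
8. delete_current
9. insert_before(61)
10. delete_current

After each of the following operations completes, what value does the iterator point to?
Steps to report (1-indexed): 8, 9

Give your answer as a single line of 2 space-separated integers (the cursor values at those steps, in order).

After 1 (insert_before(65)): list=[65, 9, 7, 1, 4, 8, 2] cursor@9
After 2 (insert_before(63)): list=[65, 63, 9, 7, 1, 4, 8, 2] cursor@9
After 3 (delete_current): list=[65, 63, 7, 1, 4, 8, 2] cursor@7
After 4 (next): list=[65, 63, 7, 1, 4, 8, 2] cursor@1
After 5 (insert_after(22)): list=[65, 63, 7, 1, 22, 4, 8, 2] cursor@1
After 6 (insert_after(86)): list=[65, 63, 7, 1, 86, 22, 4, 8, 2] cursor@1
After 7 (delete_current): list=[65, 63, 7, 86, 22, 4, 8, 2] cursor@86
After 8 (delete_current): list=[65, 63, 7, 22, 4, 8, 2] cursor@22
After 9 (insert_before(61)): list=[65, 63, 7, 61, 22, 4, 8, 2] cursor@22
After 10 (delete_current): list=[65, 63, 7, 61, 4, 8, 2] cursor@4

Answer: 22 22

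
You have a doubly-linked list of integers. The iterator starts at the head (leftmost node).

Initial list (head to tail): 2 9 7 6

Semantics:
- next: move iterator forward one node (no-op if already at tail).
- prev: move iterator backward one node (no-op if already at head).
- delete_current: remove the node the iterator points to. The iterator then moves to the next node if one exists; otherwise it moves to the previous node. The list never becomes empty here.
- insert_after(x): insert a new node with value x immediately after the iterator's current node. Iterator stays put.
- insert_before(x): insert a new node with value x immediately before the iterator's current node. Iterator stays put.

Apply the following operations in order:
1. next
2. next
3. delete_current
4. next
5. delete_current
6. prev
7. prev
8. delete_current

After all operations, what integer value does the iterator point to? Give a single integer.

After 1 (next): list=[2, 9, 7, 6] cursor@9
After 2 (next): list=[2, 9, 7, 6] cursor@7
After 3 (delete_current): list=[2, 9, 6] cursor@6
After 4 (next): list=[2, 9, 6] cursor@6
After 5 (delete_current): list=[2, 9] cursor@9
After 6 (prev): list=[2, 9] cursor@2
After 7 (prev): list=[2, 9] cursor@2
After 8 (delete_current): list=[9] cursor@9

Answer: 9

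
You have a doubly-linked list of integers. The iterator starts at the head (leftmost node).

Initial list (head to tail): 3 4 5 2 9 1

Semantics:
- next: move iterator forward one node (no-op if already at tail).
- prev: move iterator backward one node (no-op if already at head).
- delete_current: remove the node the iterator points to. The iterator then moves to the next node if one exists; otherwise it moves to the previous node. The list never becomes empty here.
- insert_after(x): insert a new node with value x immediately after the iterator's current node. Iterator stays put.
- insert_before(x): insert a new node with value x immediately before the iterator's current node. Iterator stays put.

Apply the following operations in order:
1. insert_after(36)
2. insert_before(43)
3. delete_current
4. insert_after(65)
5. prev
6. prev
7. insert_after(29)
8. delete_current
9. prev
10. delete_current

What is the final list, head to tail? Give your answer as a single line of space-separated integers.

After 1 (insert_after(36)): list=[3, 36, 4, 5, 2, 9, 1] cursor@3
After 2 (insert_before(43)): list=[43, 3, 36, 4, 5, 2, 9, 1] cursor@3
After 3 (delete_current): list=[43, 36, 4, 5, 2, 9, 1] cursor@36
After 4 (insert_after(65)): list=[43, 36, 65, 4, 5, 2, 9, 1] cursor@36
After 5 (prev): list=[43, 36, 65, 4, 5, 2, 9, 1] cursor@43
After 6 (prev): list=[43, 36, 65, 4, 5, 2, 9, 1] cursor@43
After 7 (insert_after(29)): list=[43, 29, 36, 65, 4, 5, 2, 9, 1] cursor@43
After 8 (delete_current): list=[29, 36, 65, 4, 5, 2, 9, 1] cursor@29
After 9 (prev): list=[29, 36, 65, 4, 5, 2, 9, 1] cursor@29
After 10 (delete_current): list=[36, 65, 4, 5, 2, 9, 1] cursor@36

Answer: 36 65 4 5 2 9 1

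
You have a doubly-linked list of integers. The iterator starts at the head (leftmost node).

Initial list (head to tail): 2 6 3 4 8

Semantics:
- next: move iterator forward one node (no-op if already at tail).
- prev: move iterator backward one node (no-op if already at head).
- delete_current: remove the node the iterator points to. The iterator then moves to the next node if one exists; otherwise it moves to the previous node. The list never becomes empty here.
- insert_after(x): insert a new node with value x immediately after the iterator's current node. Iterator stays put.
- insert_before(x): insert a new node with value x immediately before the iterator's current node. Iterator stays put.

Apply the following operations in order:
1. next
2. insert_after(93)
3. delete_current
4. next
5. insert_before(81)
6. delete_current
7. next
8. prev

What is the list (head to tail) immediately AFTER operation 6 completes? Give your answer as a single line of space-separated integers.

After 1 (next): list=[2, 6, 3, 4, 8] cursor@6
After 2 (insert_after(93)): list=[2, 6, 93, 3, 4, 8] cursor@6
After 3 (delete_current): list=[2, 93, 3, 4, 8] cursor@93
After 4 (next): list=[2, 93, 3, 4, 8] cursor@3
After 5 (insert_before(81)): list=[2, 93, 81, 3, 4, 8] cursor@3
After 6 (delete_current): list=[2, 93, 81, 4, 8] cursor@4

Answer: 2 93 81 4 8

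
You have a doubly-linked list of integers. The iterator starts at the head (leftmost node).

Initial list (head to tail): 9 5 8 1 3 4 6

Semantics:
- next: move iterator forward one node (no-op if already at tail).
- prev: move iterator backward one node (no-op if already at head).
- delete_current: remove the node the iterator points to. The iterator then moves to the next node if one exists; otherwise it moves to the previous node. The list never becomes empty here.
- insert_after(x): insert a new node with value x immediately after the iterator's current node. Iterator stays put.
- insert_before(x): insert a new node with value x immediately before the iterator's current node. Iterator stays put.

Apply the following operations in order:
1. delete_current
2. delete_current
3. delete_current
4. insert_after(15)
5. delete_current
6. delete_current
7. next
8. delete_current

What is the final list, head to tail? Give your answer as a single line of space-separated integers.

After 1 (delete_current): list=[5, 8, 1, 3, 4, 6] cursor@5
After 2 (delete_current): list=[8, 1, 3, 4, 6] cursor@8
After 3 (delete_current): list=[1, 3, 4, 6] cursor@1
After 4 (insert_after(15)): list=[1, 15, 3, 4, 6] cursor@1
After 5 (delete_current): list=[15, 3, 4, 6] cursor@15
After 6 (delete_current): list=[3, 4, 6] cursor@3
After 7 (next): list=[3, 4, 6] cursor@4
After 8 (delete_current): list=[3, 6] cursor@6

Answer: 3 6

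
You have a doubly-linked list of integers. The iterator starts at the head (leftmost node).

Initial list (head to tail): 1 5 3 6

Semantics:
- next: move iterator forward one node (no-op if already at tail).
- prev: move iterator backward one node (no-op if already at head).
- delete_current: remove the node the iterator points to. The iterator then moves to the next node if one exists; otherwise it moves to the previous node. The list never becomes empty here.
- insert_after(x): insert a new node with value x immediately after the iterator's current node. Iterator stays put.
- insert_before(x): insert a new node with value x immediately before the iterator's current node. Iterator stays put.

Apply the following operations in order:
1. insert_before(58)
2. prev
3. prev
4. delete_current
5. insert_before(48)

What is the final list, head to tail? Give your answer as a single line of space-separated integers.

Answer: 48 1 5 3 6

Derivation:
After 1 (insert_before(58)): list=[58, 1, 5, 3, 6] cursor@1
After 2 (prev): list=[58, 1, 5, 3, 6] cursor@58
After 3 (prev): list=[58, 1, 5, 3, 6] cursor@58
After 4 (delete_current): list=[1, 5, 3, 6] cursor@1
After 5 (insert_before(48)): list=[48, 1, 5, 3, 6] cursor@1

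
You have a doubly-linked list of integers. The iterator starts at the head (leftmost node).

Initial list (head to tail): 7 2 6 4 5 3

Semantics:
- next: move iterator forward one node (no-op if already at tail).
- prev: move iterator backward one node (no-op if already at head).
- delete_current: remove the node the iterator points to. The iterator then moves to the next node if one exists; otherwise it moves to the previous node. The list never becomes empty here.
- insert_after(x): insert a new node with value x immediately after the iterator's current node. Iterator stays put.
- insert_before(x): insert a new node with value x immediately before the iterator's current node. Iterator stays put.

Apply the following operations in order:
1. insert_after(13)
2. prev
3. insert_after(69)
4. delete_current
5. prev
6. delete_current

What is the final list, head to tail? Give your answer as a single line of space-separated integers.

Answer: 13 2 6 4 5 3

Derivation:
After 1 (insert_after(13)): list=[7, 13, 2, 6, 4, 5, 3] cursor@7
After 2 (prev): list=[7, 13, 2, 6, 4, 5, 3] cursor@7
After 3 (insert_after(69)): list=[7, 69, 13, 2, 6, 4, 5, 3] cursor@7
After 4 (delete_current): list=[69, 13, 2, 6, 4, 5, 3] cursor@69
After 5 (prev): list=[69, 13, 2, 6, 4, 5, 3] cursor@69
After 6 (delete_current): list=[13, 2, 6, 4, 5, 3] cursor@13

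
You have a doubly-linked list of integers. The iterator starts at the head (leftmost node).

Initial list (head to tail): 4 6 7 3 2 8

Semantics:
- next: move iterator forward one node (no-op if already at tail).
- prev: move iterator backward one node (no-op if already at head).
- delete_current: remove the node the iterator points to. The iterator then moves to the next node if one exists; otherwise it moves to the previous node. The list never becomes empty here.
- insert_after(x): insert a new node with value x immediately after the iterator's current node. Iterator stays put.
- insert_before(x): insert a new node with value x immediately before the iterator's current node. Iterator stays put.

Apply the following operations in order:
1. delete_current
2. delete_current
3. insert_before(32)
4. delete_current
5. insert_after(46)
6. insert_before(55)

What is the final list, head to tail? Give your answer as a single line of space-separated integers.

Answer: 32 55 3 46 2 8

Derivation:
After 1 (delete_current): list=[6, 7, 3, 2, 8] cursor@6
After 2 (delete_current): list=[7, 3, 2, 8] cursor@7
After 3 (insert_before(32)): list=[32, 7, 3, 2, 8] cursor@7
After 4 (delete_current): list=[32, 3, 2, 8] cursor@3
After 5 (insert_after(46)): list=[32, 3, 46, 2, 8] cursor@3
After 6 (insert_before(55)): list=[32, 55, 3, 46, 2, 8] cursor@3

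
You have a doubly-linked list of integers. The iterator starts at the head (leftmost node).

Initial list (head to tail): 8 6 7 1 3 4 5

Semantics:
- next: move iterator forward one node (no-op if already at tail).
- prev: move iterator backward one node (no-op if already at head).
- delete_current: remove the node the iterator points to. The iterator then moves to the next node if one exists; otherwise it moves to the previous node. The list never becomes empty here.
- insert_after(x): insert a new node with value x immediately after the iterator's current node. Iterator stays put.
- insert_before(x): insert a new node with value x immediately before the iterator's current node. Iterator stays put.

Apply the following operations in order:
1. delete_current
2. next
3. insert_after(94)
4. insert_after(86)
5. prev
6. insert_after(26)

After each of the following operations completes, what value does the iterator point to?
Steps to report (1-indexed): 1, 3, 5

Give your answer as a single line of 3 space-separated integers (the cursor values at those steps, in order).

Answer: 6 7 6

Derivation:
After 1 (delete_current): list=[6, 7, 1, 3, 4, 5] cursor@6
After 2 (next): list=[6, 7, 1, 3, 4, 5] cursor@7
After 3 (insert_after(94)): list=[6, 7, 94, 1, 3, 4, 5] cursor@7
After 4 (insert_after(86)): list=[6, 7, 86, 94, 1, 3, 4, 5] cursor@7
After 5 (prev): list=[6, 7, 86, 94, 1, 3, 4, 5] cursor@6
After 6 (insert_after(26)): list=[6, 26, 7, 86, 94, 1, 3, 4, 5] cursor@6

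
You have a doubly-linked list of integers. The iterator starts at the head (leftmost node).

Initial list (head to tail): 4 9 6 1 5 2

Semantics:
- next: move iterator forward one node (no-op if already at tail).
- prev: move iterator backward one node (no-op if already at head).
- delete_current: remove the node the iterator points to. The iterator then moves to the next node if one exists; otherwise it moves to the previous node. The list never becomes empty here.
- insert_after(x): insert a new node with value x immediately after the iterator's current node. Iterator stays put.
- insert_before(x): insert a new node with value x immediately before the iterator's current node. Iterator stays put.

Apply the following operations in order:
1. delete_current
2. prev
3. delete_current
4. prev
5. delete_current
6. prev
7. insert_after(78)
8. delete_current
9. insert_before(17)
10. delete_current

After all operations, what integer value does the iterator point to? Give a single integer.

After 1 (delete_current): list=[9, 6, 1, 5, 2] cursor@9
After 2 (prev): list=[9, 6, 1, 5, 2] cursor@9
After 3 (delete_current): list=[6, 1, 5, 2] cursor@6
After 4 (prev): list=[6, 1, 5, 2] cursor@6
After 5 (delete_current): list=[1, 5, 2] cursor@1
After 6 (prev): list=[1, 5, 2] cursor@1
After 7 (insert_after(78)): list=[1, 78, 5, 2] cursor@1
After 8 (delete_current): list=[78, 5, 2] cursor@78
After 9 (insert_before(17)): list=[17, 78, 5, 2] cursor@78
After 10 (delete_current): list=[17, 5, 2] cursor@5

Answer: 5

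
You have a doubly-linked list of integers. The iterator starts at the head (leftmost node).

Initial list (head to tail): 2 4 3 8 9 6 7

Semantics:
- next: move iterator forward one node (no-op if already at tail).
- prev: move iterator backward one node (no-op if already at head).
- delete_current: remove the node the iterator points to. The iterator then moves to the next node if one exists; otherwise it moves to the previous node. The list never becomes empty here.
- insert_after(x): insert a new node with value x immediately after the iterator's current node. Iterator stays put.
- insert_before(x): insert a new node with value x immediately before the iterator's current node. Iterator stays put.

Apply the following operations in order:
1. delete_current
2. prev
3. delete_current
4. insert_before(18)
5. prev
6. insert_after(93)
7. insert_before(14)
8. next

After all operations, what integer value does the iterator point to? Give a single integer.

Answer: 93

Derivation:
After 1 (delete_current): list=[4, 3, 8, 9, 6, 7] cursor@4
After 2 (prev): list=[4, 3, 8, 9, 6, 7] cursor@4
After 3 (delete_current): list=[3, 8, 9, 6, 7] cursor@3
After 4 (insert_before(18)): list=[18, 3, 8, 9, 6, 7] cursor@3
After 5 (prev): list=[18, 3, 8, 9, 6, 7] cursor@18
After 6 (insert_after(93)): list=[18, 93, 3, 8, 9, 6, 7] cursor@18
After 7 (insert_before(14)): list=[14, 18, 93, 3, 8, 9, 6, 7] cursor@18
After 8 (next): list=[14, 18, 93, 3, 8, 9, 6, 7] cursor@93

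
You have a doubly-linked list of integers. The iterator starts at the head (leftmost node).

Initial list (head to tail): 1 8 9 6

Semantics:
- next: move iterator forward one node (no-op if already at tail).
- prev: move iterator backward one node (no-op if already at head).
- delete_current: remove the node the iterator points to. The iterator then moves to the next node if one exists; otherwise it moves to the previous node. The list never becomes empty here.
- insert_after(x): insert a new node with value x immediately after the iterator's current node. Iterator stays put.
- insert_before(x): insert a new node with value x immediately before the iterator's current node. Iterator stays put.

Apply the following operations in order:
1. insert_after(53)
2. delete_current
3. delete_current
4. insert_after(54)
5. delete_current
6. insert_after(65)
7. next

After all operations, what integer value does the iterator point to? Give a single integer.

After 1 (insert_after(53)): list=[1, 53, 8, 9, 6] cursor@1
After 2 (delete_current): list=[53, 8, 9, 6] cursor@53
After 3 (delete_current): list=[8, 9, 6] cursor@8
After 4 (insert_after(54)): list=[8, 54, 9, 6] cursor@8
After 5 (delete_current): list=[54, 9, 6] cursor@54
After 6 (insert_after(65)): list=[54, 65, 9, 6] cursor@54
After 7 (next): list=[54, 65, 9, 6] cursor@65

Answer: 65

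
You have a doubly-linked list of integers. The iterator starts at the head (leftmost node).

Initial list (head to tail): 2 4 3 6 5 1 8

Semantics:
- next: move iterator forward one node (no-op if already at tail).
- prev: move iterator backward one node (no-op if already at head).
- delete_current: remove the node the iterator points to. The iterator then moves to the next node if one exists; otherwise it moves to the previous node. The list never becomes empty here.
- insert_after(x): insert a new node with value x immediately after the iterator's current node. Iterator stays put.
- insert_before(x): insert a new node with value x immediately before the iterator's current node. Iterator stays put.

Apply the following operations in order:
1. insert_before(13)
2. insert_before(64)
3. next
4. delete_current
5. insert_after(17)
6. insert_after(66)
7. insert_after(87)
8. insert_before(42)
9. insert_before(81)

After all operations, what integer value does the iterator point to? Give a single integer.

After 1 (insert_before(13)): list=[13, 2, 4, 3, 6, 5, 1, 8] cursor@2
After 2 (insert_before(64)): list=[13, 64, 2, 4, 3, 6, 5, 1, 8] cursor@2
After 3 (next): list=[13, 64, 2, 4, 3, 6, 5, 1, 8] cursor@4
After 4 (delete_current): list=[13, 64, 2, 3, 6, 5, 1, 8] cursor@3
After 5 (insert_after(17)): list=[13, 64, 2, 3, 17, 6, 5, 1, 8] cursor@3
After 6 (insert_after(66)): list=[13, 64, 2, 3, 66, 17, 6, 5, 1, 8] cursor@3
After 7 (insert_after(87)): list=[13, 64, 2, 3, 87, 66, 17, 6, 5, 1, 8] cursor@3
After 8 (insert_before(42)): list=[13, 64, 2, 42, 3, 87, 66, 17, 6, 5, 1, 8] cursor@3
After 9 (insert_before(81)): list=[13, 64, 2, 42, 81, 3, 87, 66, 17, 6, 5, 1, 8] cursor@3

Answer: 3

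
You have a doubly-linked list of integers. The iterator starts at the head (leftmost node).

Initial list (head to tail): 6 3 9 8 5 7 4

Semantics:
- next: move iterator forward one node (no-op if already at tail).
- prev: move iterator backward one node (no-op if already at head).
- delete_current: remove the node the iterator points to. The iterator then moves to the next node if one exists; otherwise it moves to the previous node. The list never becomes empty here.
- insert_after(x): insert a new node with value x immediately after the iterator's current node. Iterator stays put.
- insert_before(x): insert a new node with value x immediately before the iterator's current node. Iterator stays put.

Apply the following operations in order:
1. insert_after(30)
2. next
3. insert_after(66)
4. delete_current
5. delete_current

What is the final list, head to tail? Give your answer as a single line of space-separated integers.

After 1 (insert_after(30)): list=[6, 30, 3, 9, 8, 5, 7, 4] cursor@6
After 2 (next): list=[6, 30, 3, 9, 8, 5, 7, 4] cursor@30
After 3 (insert_after(66)): list=[6, 30, 66, 3, 9, 8, 5, 7, 4] cursor@30
After 4 (delete_current): list=[6, 66, 3, 9, 8, 5, 7, 4] cursor@66
After 5 (delete_current): list=[6, 3, 9, 8, 5, 7, 4] cursor@3

Answer: 6 3 9 8 5 7 4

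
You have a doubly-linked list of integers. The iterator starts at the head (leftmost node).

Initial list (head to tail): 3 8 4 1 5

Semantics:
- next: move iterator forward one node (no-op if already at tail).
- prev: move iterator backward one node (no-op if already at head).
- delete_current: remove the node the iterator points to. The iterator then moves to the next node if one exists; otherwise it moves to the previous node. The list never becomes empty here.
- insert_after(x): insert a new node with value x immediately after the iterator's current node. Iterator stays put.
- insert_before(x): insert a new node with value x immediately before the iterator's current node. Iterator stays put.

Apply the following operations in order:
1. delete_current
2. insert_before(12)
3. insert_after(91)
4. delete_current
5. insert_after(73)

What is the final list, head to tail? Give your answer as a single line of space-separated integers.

Answer: 12 91 73 4 1 5

Derivation:
After 1 (delete_current): list=[8, 4, 1, 5] cursor@8
After 2 (insert_before(12)): list=[12, 8, 4, 1, 5] cursor@8
After 3 (insert_after(91)): list=[12, 8, 91, 4, 1, 5] cursor@8
After 4 (delete_current): list=[12, 91, 4, 1, 5] cursor@91
After 5 (insert_after(73)): list=[12, 91, 73, 4, 1, 5] cursor@91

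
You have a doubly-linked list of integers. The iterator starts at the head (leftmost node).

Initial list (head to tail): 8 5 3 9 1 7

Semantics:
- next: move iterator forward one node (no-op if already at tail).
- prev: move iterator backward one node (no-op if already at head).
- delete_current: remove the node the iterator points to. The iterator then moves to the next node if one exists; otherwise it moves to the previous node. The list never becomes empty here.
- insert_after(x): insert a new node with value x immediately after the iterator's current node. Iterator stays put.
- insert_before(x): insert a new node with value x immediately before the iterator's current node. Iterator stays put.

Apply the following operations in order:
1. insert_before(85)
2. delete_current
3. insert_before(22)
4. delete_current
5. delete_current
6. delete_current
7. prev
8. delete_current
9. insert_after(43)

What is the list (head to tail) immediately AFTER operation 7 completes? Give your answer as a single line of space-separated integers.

After 1 (insert_before(85)): list=[85, 8, 5, 3, 9, 1, 7] cursor@8
After 2 (delete_current): list=[85, 5, 3, 9, 1, 7] cursor@5
After 3 (insert_before(22)): list=[85, 22, 5, 3, 9, 1, 7] cursor@5
After 4 (delete_current): list=[85, 22, 3, 9, 1, 7] cursor@3
After 5 (delete_current): list=[85, 22, 9, 1, 7] cursor@9
After 6 (delete_current): list=[85, 22, 1, 7] cursor@1
After 7 (prev): list=[85, 22, 1, 7] cursor@22

Answer: 85 22 1 7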